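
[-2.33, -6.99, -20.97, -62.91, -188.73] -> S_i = -2.33*3.00^i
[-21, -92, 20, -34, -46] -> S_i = Random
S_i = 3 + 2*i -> [3, 5, 7, 9, 11]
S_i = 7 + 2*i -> [7, 9, 11, 13, 15]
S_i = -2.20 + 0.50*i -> [-2.2, -1.7, -1.2, -0.7, -0.2]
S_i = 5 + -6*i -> [5, -1, -7, -13, -19]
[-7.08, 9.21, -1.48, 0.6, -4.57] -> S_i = Random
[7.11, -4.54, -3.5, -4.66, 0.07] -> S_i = Random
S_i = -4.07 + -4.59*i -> [-4.07, -8.66, -13.25, -17.84, -22.43]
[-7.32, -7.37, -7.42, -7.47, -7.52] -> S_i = -7.32 + -0.05*i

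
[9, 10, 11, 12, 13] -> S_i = 9 + 1*i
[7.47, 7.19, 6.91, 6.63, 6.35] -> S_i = 7.47 + -0.28*i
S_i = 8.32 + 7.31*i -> [8.32, 15.63, 22.94, 30.25, 37.56]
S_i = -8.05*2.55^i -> [-8.05, -20.53, -52.35, -133.48, -340.37]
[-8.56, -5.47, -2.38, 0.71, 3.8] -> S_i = -8.56 + 3.09*i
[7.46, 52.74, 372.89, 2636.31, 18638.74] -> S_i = 7.46*7.07^i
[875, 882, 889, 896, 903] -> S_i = 875 + 7*i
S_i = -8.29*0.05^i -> [-8.29, -0.41, -0.02, -0.0, -0.0]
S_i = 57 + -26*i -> [57, 31, 5, -21, -47]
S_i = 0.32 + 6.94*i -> [0.32, 7.26, 14.2, 21.14, 28.08]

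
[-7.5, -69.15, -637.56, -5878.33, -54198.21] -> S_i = -7.50*9.22^i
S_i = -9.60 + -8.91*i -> [-9.6, -18.51, -27.42, -36.33, -45.24]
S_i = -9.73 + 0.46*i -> [-9.73, -9.27, -8.81, -8.35, -7.89]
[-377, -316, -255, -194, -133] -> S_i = -377 + 61*i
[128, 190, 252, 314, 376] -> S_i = 128 + 62*i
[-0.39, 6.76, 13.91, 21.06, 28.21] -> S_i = -0.39 + 7.15*i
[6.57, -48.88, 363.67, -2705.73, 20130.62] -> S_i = 6.57*(-7.44)^i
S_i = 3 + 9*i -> [3, 12, 21, 30, 39]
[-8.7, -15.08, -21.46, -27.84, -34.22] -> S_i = -8.70 + -6.38*i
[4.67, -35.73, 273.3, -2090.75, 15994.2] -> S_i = 4.67*(-7.65)^i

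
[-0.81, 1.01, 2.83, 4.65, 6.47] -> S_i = -0.81 + 1.82*i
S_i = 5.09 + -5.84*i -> [5.09, -0.75, -6.59, -12.43, -18.27]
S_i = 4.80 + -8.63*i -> [4.8, -3.83, -12.46, -21.09, -29.72]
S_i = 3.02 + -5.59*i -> [3.02, -2.57, -8.16, -13.75, -19.34]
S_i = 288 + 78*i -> [288, 366, 444, 522, 600]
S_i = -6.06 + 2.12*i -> [-6.06, -3.94, -1.82, 0.3, 2.42]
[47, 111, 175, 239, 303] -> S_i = 47 + 64*i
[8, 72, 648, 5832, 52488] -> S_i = 8*9^i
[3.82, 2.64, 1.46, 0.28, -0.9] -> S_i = 3.82 + -1.18*i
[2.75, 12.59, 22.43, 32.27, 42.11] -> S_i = 2.75 + 9.84*i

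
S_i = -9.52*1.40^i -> [-9.52, -13.33, -18.66, -26.12, -36.57]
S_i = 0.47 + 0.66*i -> [0.47, 1.13, 1.79, 2.45, 3.11]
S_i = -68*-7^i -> [-68, 476, -3332, 23324, -163268]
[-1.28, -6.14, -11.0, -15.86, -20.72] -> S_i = -1.28 + -4.86*i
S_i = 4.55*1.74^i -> [4.55, 7.92, 13.78, 23.97, 41.71]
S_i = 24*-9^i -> [24, -216, 1944, -17496, 157464]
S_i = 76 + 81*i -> [76, 157, 238, 319, 400]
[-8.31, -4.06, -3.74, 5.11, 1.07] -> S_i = Random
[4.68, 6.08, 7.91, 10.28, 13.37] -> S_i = 4.68*1.30^i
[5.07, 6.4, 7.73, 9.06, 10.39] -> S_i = 5.07 + 1.33*i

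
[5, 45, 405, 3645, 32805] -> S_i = 5*9^i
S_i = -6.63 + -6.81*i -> [-6.63, -13.44, -20.25, -27.06, -33.87]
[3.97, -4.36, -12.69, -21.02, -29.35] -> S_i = 3.97 + -8.33*i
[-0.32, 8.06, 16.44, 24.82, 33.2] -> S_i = -0.32 + 8.38*i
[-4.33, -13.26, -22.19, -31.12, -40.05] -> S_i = -4.33 + -8.93*i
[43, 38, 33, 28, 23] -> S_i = 43 + -5*i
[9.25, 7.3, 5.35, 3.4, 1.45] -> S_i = 9.25 + -1.95*i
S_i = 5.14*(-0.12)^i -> [5.14, -0.62, 0.07, -0.01, 0.0]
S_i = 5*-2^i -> [5, -10, 20, -40, 80]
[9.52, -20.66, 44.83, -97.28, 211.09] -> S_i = 9.52*(-2.17)^i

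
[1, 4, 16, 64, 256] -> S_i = 1*4^i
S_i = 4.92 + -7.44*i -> [4.92, -2.52, -9.96, -17.4, -24.84]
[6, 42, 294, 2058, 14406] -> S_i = 6*7^i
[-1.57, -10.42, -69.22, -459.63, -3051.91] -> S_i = -1.57*6.64^i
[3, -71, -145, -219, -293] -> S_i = 3 + -74*i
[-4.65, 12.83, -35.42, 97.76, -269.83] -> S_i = -4.65*(-2.76)^i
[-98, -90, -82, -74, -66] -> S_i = -98 + 8*i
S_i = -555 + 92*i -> [-555, -463, -371, -279, -187]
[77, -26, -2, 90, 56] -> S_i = Random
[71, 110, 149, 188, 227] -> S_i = 71 + 39*i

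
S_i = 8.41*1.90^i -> [8.41, 15.98, 30.36, 57.68, 109.6]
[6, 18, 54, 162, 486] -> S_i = 6*3^i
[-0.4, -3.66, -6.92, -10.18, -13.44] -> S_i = -0.40 + -3.26*i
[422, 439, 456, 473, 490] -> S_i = 422 + 17*i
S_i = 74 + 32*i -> [74, 106, 138, 170, 202]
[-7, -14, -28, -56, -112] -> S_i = -7*2^i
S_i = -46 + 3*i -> [-46, -43, -40, -37, -34]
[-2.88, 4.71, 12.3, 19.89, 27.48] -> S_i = -2.88 + 7.59*i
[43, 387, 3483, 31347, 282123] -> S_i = 43*9^i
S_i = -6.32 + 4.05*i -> [-6.32, -2.27, 1.78, 5.83, 9.88]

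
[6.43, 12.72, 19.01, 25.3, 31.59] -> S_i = 6.43 + 6.29*i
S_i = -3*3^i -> [-3, -9, -27, -81, -243]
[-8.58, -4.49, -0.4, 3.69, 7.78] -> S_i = -8.58 + 4.09*i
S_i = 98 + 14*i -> [98, 112, 126, 140, 154]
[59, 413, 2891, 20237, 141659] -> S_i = 59*7^i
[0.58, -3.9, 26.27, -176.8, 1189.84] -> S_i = 0.58*(-6.73)^i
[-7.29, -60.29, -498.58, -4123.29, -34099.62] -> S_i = -7.29*8.27^i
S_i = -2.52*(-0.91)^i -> [-2.52, 2.29, -2.09, 1.9, -1.73]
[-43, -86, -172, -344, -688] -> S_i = -43*2^i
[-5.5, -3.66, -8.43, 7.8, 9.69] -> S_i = Random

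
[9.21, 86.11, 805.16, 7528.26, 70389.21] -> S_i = 9.21*9.35^i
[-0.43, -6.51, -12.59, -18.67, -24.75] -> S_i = -0.43 + -6.08*i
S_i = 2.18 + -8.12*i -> [2.18, -5.94, -14.06, -22.18, -30.3]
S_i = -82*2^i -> [-82, -164, -328, -656, -1312]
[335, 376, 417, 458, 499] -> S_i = 335 + 41*i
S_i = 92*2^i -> [92, 184, 368, 736, 1472]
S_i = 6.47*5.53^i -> [6.47, 35.78, 197.86, 1094.16, 6050.69]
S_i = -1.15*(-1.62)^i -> [-1.15, 1.86, -3.02, 4.89, -7.92]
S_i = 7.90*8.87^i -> [7.9, 70.07, 621.55, 5513.13, 48901.43]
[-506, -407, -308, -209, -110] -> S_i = -506 + 99*i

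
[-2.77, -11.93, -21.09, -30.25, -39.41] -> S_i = -2.77 + -9.16*i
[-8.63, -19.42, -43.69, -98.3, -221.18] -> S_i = -8.63*2.25^i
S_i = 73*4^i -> [73, 292, 1168, 4672, 18688]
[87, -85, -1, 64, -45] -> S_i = Random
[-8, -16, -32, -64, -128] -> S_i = -8*2^i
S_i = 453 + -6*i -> [453, 447, 441, 435, 429]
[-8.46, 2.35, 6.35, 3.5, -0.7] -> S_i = Random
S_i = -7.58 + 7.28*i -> [-7.58, -0.3, 6.98, 14.26, 21.54]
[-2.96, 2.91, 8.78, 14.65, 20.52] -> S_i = -2.96 + 5.87*i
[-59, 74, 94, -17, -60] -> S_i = Random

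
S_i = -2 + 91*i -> [-2, 89, 180, 271, 362]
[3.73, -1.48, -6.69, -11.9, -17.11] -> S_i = 3.73 + -5.21*i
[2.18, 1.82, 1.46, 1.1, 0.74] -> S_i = 2.18 + -0.36*i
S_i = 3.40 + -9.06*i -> [3.4, -5.66, -14.72, -23.78, -32.84]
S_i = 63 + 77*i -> [63, 140, 217, 294, 371]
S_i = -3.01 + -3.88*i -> [-3.01, -6.89, -10.77, -14.65, -18.53]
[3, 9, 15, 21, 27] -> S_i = 3 + 6*i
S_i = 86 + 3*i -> [86, 89, 92, 95, 98]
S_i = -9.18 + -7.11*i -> [-9.18, -16.29, -23.4, -30.51, -37.62]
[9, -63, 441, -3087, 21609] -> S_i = 9*-7^i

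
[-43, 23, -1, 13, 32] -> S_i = Random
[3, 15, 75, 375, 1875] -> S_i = 3*5^i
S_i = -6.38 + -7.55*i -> [-6.38, -13.93, -21.48, -29.03, -36.58]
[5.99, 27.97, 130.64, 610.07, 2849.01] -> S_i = 5.99*4.67^i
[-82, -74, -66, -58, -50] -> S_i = -82 + 8*i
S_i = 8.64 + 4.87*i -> [8.64, 13.51, 18.38, 23.25, 28.12]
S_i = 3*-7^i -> [3, -21, 147, -1029, 7203]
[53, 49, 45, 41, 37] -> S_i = 53 + -4*i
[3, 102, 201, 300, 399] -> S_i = 3 + 99*i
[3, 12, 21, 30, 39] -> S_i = 3 + 9*i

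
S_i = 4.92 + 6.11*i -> [4.92, 11.03, 17.14, 23.25, 29.36]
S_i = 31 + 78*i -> [31, 109, 187, 265, 343]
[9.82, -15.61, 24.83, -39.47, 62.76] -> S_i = 9.82*(-1.59)^i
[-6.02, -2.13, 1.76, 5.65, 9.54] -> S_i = -6.02 + 3.89*i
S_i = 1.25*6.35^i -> [1.25, 7.94, 50.4, 320.06, 2032.38]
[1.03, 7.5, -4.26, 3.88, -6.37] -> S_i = Random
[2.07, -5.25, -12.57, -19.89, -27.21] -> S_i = 2.07 + -7.32*i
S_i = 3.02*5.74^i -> [3.02, 17.33, 99.5, 571.14, 3278.34]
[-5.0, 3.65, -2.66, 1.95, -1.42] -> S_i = -5.00*(-0.73)^i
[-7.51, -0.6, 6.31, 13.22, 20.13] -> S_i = -7.51 + 6.91*i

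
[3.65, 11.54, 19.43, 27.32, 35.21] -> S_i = 3.65 + 7.89*i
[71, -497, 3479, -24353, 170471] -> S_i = 71*-7^i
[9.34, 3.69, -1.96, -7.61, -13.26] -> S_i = 9.34 + -5.65*i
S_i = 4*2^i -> [4, 8, 16, 32, 64]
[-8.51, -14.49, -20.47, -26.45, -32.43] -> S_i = -8.51 + -5.98*i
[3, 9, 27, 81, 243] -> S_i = 3*3^i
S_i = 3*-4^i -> [3, -12, 48, -192, 768]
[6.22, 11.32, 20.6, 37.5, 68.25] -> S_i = 6.22*1.82^i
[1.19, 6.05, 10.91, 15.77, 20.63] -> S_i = 1.19 + 4.86*i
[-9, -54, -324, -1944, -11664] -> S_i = -9*6^i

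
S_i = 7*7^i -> [7, 49, 343, 2401, 16807]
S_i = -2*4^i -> [-2, -8, -32, -128, -512]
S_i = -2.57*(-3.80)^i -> [-2.57, 9.77, -37.11, 141.02, -535.88]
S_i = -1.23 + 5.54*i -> [-1.23, 4.31, 9.85, 15.39, 20.93]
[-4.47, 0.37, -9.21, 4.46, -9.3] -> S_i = Random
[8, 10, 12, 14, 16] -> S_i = 8 + 2*i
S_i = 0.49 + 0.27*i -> [0.49, 0.76, 1.03, 1.3, 1.57]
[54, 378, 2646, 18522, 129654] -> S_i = 54*7^i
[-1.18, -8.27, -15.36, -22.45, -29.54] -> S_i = -1.18 + -7.09*i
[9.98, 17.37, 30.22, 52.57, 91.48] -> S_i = 9.98*1.74^i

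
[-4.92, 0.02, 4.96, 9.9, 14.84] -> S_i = -4.92 + 4.94*i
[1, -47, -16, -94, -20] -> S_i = Random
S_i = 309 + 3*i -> [309, 312, 315, 318, 321]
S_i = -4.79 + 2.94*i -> [-4.79, -1.85, 1.09, 4.03, 6.97]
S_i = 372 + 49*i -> [372, 421, 470, 519, 568]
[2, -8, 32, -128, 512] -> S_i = 2*-4^i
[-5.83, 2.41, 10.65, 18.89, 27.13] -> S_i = -5.83 + 8.24*i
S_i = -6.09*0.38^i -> [-6.09, -2.31, -0.88, -0.33, -0.13]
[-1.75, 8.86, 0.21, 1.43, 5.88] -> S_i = Random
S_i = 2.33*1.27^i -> [2.33, 2.96, 3.76, 4.77, 6.06]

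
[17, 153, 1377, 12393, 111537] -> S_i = 17*9^i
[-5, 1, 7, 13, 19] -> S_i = -5 + 6*i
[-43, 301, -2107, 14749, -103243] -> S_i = -43*-7^i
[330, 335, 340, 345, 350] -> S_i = 330 + 5*i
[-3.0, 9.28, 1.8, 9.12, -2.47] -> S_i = Random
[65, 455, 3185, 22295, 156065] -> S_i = 65*7^i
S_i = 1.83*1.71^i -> [1.83, 3.13, 5.35, 9.15, 15.65]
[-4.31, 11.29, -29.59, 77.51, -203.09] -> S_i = -4.31*(-2.62)^i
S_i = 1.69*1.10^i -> [1.69, 1.86, 2.04, 2.25, 2.47]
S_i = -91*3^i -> [-91, -273, -819, -2457, -7371]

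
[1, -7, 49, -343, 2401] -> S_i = 1*-7^i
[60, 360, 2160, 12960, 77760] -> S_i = 60*6^i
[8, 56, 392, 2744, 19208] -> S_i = 8*7^i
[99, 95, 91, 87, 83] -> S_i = 99 + -4*i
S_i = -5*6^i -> [-5, -30, -180, -1080, -6480]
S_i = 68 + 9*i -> [68, 77, 86, 95, 104]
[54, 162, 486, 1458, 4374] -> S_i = 54*3^i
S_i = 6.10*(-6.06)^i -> [6.1, -36.97, 224.01, -1357.52, 8226.6]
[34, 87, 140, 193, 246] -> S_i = 34 + 53*i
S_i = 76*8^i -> [76, 608, 4864, 38912, 311296]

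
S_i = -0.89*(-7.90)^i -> [-0.89, 7.03, -55.54, 438.8, -3466.56]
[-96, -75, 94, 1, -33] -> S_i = Random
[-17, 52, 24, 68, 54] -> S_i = Random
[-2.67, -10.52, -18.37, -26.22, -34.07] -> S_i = -2.67 + -7.85*i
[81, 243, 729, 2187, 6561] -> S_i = 81*3^i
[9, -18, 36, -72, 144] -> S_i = 9*-2^i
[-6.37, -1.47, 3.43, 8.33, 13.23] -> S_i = -6.37 + 4.90*i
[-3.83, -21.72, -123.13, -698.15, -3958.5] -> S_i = -3.83*5.67^i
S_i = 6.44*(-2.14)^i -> [6.44, -13.78, 29.49, -63.11, 135.06]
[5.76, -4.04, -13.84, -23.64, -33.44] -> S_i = 5.76 + -9.80*i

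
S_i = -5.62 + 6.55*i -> [-5.62, 0.93, 7.48, 14.03, 20.58]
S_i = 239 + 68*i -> [239, 307, 375, 443, 511]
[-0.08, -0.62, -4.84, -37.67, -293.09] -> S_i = -0.08*7.78^i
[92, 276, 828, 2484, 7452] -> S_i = 92*3^i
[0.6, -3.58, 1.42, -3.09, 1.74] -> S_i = Random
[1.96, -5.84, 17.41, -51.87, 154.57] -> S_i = 1.96*(-2.98)^i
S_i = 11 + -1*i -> [11, 10, 9, 8, 7]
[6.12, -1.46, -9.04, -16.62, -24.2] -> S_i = 6.12 + -7.58*i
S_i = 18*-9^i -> [18, -162, 1458, -13122, 118098]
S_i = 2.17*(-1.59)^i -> [2.17, -3.45, 5.49, -8.72, 13.87]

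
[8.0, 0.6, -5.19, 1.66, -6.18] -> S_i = Random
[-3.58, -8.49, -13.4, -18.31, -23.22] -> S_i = -3.58 + -4.91*i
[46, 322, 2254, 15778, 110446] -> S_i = 46*7^i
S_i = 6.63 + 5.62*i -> [6.63, 12.25, 17.87, 23.49, 29.11]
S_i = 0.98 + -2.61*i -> [0.98, -1.63, -4.24, -6.85, -9.46]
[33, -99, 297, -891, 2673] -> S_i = 33*-3^i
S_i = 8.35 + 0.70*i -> [8.35, 9.05, 9.75, 10.45, 11.15]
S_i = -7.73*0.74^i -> [-7.73, -5.72, -4.23, -3.13, -2.32]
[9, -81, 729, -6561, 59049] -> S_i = 9*-9^i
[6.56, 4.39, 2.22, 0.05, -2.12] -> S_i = 6.56 + -2.17*i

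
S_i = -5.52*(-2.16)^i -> [-5.52, 11.92, -25.75, 55.63, -120.16]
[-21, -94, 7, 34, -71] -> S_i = Random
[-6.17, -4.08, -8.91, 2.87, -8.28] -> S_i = Random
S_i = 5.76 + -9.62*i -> [5.76, -3.86, -13.48, -23.1, -32.72]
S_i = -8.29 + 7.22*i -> [-8.29, -1.07, 6.15, 13.37, 20.59]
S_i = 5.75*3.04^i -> [5.75, 17.48, 53.14, 161.54, 491.09]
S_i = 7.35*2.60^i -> [7.35, 19.11, 49.69, 129.18, 335.88]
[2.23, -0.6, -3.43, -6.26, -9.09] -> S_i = 2.23 + -2.83*i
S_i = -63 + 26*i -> [-63, -37, -11, 15, 41]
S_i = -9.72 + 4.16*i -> [-9.72, -5.56, -1.4, 2.76, 6.92]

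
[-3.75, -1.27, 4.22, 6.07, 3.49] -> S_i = Random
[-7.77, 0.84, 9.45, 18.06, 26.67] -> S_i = -7.77 + 8.61*i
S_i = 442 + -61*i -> [442, 381, 320, 259, 198]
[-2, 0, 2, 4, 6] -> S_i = -2 + 2*i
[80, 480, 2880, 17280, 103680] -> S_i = 80*6^i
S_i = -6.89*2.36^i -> [-6.89, -16.26, -38.37, -90.56, -213.73]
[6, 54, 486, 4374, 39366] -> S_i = 6*9^i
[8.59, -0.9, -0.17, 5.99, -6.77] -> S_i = Random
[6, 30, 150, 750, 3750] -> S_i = 6*5^i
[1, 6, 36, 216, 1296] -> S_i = 1*6^i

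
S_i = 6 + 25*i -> [6, 31, 56, 81, 106]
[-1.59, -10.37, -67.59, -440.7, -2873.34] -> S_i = -1.59*6.52^i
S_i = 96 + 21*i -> [96, 117, 138, 159, 180]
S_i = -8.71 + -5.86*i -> [-8.71, -14.57, -20.43, -26.29, -32.15]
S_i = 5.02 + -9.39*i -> [5.02, -4.37, -13.76, -23.15, -32.54]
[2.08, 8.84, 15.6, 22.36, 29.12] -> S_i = 2.08 + 6.76*i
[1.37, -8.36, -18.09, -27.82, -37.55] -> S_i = 1.37 + -9.73*i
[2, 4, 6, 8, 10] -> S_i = 2 + 2*i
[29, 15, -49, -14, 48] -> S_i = Random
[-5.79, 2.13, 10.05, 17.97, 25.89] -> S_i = -5.79 + 7.92*i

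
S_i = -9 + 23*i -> [-9, 14, 37, 60, 83]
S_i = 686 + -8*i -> [686, 678, 670, 662, 654]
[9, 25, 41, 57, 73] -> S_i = 9 + 16*i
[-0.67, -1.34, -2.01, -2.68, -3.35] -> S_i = -0.67 + -0.67*i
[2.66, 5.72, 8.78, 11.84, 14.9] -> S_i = 2.66 + 3.06*i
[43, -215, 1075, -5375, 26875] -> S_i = 43*-5^i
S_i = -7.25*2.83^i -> [-7.25, -20.52, -58.06, -164.32, -465.03]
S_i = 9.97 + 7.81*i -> [9.97, 17.78, 25.59, 33.4, 41.21]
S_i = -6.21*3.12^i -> [-6.21, -19.38, -60.45, -188.61, -588.45]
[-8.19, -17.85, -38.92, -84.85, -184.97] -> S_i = -8.19*2.18^i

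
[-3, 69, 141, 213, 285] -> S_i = -3 + 72*i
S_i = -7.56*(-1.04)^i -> [-7.56, 7.86, -8.18, 8.5, -8.84]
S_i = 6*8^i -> [6, 48, 384, 3072, 24576]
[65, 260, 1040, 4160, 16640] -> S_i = 65*4^i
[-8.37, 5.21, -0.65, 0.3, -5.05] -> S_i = Random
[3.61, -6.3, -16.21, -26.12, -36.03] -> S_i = 3.61 + -9.91*i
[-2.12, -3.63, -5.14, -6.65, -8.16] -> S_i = -2.12 + -1.51*i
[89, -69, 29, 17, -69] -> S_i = Random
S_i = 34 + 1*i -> [34, 35, 36, 37, 38]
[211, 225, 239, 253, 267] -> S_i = 211 + 14*i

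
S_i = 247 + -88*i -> [247, 159, 71, -17, -105]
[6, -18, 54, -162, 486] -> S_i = 6*-3^i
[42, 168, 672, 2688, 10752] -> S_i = 42*4^i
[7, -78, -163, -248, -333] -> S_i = 7 + -85*i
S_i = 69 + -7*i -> [69, 62, 55, 48, 41]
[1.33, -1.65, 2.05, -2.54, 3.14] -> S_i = 1.33*(-1.24)^i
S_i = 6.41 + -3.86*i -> [6.41, 2.55, -1.31, -5.17, -9.03]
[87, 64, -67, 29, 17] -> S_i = Random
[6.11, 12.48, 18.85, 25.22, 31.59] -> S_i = 6.11 + 6.37*i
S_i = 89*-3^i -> [89, -267, 801, -2403, 7209]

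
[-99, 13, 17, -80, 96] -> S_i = Random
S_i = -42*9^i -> [-42, -378, -3402, -30618, -275562]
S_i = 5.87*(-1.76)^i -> [5.87, -10.33, 18.18, -32.0, 56.32]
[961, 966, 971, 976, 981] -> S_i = 961 + 5*i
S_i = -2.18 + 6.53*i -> [-2.18, 4.35, 10.88, 17.41, 23.94]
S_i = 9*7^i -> [9, 63, 441, 3087, 21609]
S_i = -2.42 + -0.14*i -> [-2.42, -2.56, -2.7, -2.84, -2.98]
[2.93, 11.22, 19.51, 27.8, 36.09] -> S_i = 2.93 + 8.29*i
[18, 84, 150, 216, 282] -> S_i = 18 + 66*i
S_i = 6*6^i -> [6, 36, 216, 1296, 7776]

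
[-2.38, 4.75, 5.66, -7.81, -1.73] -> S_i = Random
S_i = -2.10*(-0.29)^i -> [-2.1, 0.61, -0.18, 0.05, -0.01]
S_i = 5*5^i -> [5, 25, 125, 625, 3125]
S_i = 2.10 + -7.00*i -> [2.1, -4.9, -11.9, -18.9, -25.9]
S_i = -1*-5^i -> [-1, 5, -25, 125, -625]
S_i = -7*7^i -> [-7, -49, -343, -2401, -16807]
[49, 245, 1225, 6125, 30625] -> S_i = 49*5^i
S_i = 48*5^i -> [48, 240, 1200, 6000, 30000]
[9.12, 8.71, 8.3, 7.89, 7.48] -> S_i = 9.12 + -0.41*i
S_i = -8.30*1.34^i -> [-8.3, -11.12, -14.9, -19.97, -26.76]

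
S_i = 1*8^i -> [1, 8, 64, 512, 4096]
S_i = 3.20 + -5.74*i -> [3.2, -2.54, -8.28, -14.02, -19.76]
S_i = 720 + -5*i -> [720, 715, 710, 705, 700]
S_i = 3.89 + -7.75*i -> [3.89, -3.86, -11.61, -19.36, -27.11]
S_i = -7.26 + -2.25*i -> [-7.26, -9.51, -11.76, -14.01, -16.26]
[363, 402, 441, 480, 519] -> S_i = 363 + 39*i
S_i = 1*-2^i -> [1, -2, 4, -8, 16]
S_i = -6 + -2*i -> [-6, -8, -10, -12, -14]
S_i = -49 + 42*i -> [-49, -7, 35, 77, 119]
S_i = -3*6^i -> [-3, -18, -108, -648, -3888]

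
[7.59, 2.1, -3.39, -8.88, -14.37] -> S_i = 7.59 + -5.49*i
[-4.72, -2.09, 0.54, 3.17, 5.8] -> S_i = -4.72 + 2.63*i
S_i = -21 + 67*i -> [-21, 46, 113, 180, 247]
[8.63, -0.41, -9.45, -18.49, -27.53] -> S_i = 8.63 + -9.04*i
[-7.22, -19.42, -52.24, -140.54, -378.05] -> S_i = -7.22*2.69^i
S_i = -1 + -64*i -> [-1, -65, -129, -193, -257]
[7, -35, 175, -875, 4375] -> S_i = 7*-5^i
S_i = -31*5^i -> [-31, -155, -775, -3875, -19375]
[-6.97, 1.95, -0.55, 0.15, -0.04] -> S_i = -6.97*(-0.28)^i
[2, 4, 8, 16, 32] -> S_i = 2*2^i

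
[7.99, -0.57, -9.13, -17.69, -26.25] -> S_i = 7.99 + -8.56*i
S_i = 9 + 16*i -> [9, 25, 41, 57, 73]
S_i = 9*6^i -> [9, 54, 324, 1944, 11664]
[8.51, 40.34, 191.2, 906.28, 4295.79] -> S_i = 8.51*4.74^i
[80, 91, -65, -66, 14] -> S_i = Random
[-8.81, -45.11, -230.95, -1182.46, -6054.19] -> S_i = -8.81*5.12^i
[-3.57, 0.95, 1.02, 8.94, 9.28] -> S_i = Random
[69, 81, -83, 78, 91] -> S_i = Random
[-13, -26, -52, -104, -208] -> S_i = -13*2^i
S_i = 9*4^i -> [9, 36, 144, 576, 2304]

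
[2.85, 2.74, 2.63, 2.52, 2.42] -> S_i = 2.85*0.96^i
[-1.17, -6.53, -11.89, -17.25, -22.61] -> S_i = -1.17 + -5.36*i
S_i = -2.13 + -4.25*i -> [-2.13, -6.38, -10.63, -14.88, -19.13]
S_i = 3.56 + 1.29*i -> [3.56, 4.85, 6.14, 7.43, 8.72]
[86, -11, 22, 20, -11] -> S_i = Random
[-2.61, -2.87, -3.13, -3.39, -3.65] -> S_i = -2.61 + -0.26*i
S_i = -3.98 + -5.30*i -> [-3.98, -9.28, -14.58, -19.88, -25.18]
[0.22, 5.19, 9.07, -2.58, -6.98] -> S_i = Random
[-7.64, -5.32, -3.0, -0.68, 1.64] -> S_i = -7.64 + 2.32*i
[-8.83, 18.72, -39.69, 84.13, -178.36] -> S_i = -8.83*(-2.12)^i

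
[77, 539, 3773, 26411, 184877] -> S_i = 77*7^i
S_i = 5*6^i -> [5, 30, 180, 1080, 6480]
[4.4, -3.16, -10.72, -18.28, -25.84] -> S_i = 4.40 + -7.56*i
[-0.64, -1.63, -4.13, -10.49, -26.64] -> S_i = -0.64*2.54^i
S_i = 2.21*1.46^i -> [2.21, 3.23, 4.71, 6.88, 10.04]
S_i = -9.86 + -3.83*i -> [-9.86, -13.69, -17.52, -21.35, -25.18]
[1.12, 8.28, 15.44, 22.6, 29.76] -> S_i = 1.12 + 7.16*i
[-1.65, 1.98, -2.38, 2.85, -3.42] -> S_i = -1.65*(-1.20)^i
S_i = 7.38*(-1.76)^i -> [7.38, -12.99, 22.86, -40.23, 70.81]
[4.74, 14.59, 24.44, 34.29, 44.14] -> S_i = 4.74 + 9.85*i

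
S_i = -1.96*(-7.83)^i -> [-1.96, 15.35, -120.17, 940.9, -7367.21]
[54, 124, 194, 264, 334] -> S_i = 54 + 70*i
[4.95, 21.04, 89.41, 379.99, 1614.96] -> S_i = 4.95*4.25^i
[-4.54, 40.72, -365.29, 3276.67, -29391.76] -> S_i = -4.54*(-8.97)^i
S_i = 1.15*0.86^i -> [1.15, 0.99, 0.85, 0.73, 0.63]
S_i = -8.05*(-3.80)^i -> [-8.05, 30.59, -116.24, 441.72, -1678.53]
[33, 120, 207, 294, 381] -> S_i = 33 + 87*i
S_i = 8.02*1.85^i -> [8.02, 14.84, 27.45, 50.78, 93.94]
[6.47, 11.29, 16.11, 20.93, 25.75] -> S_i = 6.47 + 4.82*i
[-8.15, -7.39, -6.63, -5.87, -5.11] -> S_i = -8.15 + 0.76*i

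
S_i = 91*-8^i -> [91, -728, 5824, -46592, 372736]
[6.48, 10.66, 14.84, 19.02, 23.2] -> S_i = 6.48 + 4.18*i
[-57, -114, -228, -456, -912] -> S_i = -57*2^i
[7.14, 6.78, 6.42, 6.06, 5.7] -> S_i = 7.14 + -0.36*i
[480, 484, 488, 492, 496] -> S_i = 480 + 4*i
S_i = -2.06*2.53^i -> [-2.06, -5.21, -13.19, -33.36, -84.4]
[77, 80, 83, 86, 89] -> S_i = 77 + 3*i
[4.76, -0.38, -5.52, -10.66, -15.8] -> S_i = 4.76 + -5.14*i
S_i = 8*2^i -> [8, 16, 32, 64, 128]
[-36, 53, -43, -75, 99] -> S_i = Random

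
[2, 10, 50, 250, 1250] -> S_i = 2*5^i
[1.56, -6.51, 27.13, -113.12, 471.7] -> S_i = 1.56*(-4.17)^i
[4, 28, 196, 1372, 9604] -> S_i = 4*7^i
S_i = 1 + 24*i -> [1, 25, 49, 73, 97]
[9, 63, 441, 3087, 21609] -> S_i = 9*7^i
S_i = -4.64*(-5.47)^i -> [-4.64, 25.38, -138.83, 759.42, -4154.01]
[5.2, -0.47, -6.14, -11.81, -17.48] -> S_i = 5.20 + -5.67*i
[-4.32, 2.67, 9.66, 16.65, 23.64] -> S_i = -4.32 + 6.99*i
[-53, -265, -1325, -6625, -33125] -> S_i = -53*5^i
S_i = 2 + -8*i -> [2, -6, -14, -22, -30]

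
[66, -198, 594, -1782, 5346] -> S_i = 66*-3^i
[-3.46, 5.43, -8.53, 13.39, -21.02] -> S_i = -3.46*(-1.57)^i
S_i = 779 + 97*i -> [779, 876, 973, 1070, 1167]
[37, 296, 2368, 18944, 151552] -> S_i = 37*8^i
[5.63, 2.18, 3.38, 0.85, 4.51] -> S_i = Random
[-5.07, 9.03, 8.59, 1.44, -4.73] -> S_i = Random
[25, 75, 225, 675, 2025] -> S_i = 25*3^i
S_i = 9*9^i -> [9, 81, 729, 6561, 59049]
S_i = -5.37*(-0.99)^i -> [-5.37, 5.32, -5.26, 5.21, -5.16]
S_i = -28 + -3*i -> [-28, -31, -34, -37, -40]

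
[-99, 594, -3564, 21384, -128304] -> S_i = -99*-6^i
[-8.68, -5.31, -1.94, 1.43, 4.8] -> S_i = -8.68 + 3.37*i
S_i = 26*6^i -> [26, 156, 936, 5616, 33696]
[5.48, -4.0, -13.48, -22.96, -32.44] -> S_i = 5.48 + -9.48*i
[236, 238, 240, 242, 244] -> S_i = 236 + 2*i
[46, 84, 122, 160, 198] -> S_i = 46 + 38*i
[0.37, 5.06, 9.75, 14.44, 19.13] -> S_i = 0.37 + 4.69*i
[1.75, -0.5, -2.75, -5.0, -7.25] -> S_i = 1.75 + -2.25*i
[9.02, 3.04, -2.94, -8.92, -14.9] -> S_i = 9.02 + -5.98*i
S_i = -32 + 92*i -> [-32, 60, 152, 244, 336]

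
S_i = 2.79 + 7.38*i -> [2.79, 10.17, 17.55, 24.93, 32.31]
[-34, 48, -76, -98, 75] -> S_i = Random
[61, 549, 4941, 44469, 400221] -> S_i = 61*9^i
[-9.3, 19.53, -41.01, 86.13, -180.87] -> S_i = -9.30*(-2.10)^i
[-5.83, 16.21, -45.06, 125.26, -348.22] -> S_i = -5.83*(-2.78)^i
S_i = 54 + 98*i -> [54, 152, 250, 348, 446]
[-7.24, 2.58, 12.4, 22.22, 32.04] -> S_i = -7.24 + 9.82*i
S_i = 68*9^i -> [68, 612, 5508, 49572, 446148]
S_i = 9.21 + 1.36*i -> [9.21, 10.57, 11.93, 13.29, 14.65]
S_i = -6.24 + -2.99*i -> [-6.24, -9.23, -12.22, -15.21, -18.2]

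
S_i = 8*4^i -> [8, 32, 128, 512, 2048]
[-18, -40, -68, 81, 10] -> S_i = Random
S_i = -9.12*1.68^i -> [-9.12, -15.32, -25.74, -43.24, -72.65]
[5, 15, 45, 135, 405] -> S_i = 5*3^i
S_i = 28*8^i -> [28, 224, 1792, 14336, 114688]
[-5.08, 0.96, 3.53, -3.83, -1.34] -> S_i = Random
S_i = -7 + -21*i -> [-7, -28, -49, -70, -91]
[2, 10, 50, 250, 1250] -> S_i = 2*5^i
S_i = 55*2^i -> [55, 110, 220, 440, 880]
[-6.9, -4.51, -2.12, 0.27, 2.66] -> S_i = -6.90 + 2.39*i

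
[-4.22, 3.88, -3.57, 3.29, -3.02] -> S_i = -4.22*(-0.92)^i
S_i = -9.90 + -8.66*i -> [-9.9, -18.56, -27.22, -35.88, -44.54]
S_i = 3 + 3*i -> [3, 6, 9, 12, 15]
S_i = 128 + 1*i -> [128, 129, 130, 131, 132]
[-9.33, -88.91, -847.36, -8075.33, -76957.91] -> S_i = -9.33*9.53^i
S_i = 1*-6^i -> [1, -6, 36, -216, 1296]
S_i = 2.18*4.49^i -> [2.18, 9.79, 43.95, 197.33, 886.02]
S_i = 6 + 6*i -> [6, 12, 18, 24, 30]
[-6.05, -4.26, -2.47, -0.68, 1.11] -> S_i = -6.05 + 1.79*i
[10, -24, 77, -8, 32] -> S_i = Random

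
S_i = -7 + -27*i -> [-7, -34, -61, -88, -115]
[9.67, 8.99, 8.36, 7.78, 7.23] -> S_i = 9.67*0.93^i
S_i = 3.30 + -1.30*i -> [3.3, 2.0, 0.7, -0.6, -1.9]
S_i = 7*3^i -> [7, 21, 63, 189, 567]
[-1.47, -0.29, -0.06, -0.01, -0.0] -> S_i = -1.47*0.20^i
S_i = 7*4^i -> [7, 28, 112, 448, 1792]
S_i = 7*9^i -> [7, 63, 567, 5103, 45927]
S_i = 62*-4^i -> [62, -248, 992, -3968, 15872]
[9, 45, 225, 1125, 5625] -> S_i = 9*5^i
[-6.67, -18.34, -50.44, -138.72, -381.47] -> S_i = -6.67*2.75^i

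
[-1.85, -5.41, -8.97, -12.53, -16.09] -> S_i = -1.85 + -3.56*i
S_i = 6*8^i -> [6, 48, 384, 3072, 24576]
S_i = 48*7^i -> [48, 336, 2352, 16464, 115248]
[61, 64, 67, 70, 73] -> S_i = 61 + 3*i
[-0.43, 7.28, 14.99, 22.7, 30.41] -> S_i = -0.43 + 7.71*i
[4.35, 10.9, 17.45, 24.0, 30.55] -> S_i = 4.35 + 6.55*i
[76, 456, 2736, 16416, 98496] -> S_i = 76*6^i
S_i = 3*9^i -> [3, 27, 243, 2187, 19683]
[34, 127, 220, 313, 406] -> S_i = 34 + 93*i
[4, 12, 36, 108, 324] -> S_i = 4*3^i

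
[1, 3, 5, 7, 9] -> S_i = 1 + 2*i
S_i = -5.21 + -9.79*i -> [-5.21, -15.0, -24.79, -34.58, -44.37]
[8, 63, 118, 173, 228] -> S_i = 8 + 55*i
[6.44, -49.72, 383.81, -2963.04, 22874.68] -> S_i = 6.44*(-7.72)^i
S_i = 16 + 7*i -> [16, 23, 30, 37, 44]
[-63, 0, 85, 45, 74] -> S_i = Random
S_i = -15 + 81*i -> [-15, 66, 147, 228, 309]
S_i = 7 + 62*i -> [7, 69, 131, 193, 255]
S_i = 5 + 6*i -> [5, 11, 17, 23, 29]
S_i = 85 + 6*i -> [85, 91, 97, 103, 109]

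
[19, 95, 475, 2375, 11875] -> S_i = 19*5^i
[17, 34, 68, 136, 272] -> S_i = 17*2^i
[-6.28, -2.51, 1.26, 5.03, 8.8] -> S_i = -6.28 + 3.77*i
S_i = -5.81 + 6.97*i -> [-5.81, 1.16, 8.13, 15.1, 22.07]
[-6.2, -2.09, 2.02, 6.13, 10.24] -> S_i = -6.20 + 4.11*i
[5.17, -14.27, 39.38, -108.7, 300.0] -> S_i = 5.17*(-2.76)^i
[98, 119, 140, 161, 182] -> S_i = 98 + 21*i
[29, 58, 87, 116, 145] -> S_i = 29 + 29*i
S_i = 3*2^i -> [3, 6, 12, 24, 48]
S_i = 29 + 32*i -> [29, 61, 93, 125, 157]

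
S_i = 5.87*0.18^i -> [5.87, 1.06, 0.19, 0.03, 0.01]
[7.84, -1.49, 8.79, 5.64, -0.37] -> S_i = Random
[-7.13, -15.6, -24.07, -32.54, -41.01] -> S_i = -7.13 + -8.47*i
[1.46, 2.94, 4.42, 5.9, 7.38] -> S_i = 1.46 + 1.48*i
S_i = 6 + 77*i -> [6, 83, 160, 237, 314]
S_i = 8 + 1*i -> [8, 9, 10, 11, 12]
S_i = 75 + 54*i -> [75, 129, 183, 237, 291]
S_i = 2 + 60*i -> [2, 62, 122, 182, 242]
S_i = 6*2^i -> [6, 12, 24, 48, 96]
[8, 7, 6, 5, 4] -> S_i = 8 + -1*i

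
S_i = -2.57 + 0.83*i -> [-2.57, -1.74, -0.91, -0.08, 0.75]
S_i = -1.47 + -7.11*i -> [-1.47, -8.58, -15.69, -22.8, -29.91]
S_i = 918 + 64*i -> [918, 982, 1046, 1110, 1174]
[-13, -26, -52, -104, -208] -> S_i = -13*2^i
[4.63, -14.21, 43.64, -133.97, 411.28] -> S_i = 4.63*(-3.07)^i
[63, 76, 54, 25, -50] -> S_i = Random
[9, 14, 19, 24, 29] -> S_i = 9 + 5*i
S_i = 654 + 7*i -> [654, 661, 668, 675, 682]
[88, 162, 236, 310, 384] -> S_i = 88 + 74*i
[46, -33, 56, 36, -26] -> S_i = Random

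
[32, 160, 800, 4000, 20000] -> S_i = 32*5^i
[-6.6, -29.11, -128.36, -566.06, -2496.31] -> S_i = -6.60*4.41^i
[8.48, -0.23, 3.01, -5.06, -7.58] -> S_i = Random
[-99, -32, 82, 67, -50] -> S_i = Random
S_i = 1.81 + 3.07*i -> [1.81, 4.88, 7.95, 11.02, 14.09]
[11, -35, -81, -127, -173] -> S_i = 11 + -46*i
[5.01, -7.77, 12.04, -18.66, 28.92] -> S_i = 5.01*(-1.55)^i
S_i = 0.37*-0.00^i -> [0.37, -0.0, 0.0, -0.0, 0.0]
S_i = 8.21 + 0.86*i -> [8.21, 9.07, 9.93, 10.79, 11.65]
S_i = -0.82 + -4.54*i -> [-0.82, -5.36, -9.9, -14.44, -18.98]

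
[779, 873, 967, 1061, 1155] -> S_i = 779 + 94*i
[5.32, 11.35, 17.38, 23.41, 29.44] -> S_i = 5.32 + 6.03*i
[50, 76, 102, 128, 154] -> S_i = 50 + 26*i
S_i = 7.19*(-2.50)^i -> [7.19, -17.98, 44.94, -112.34, 280.86]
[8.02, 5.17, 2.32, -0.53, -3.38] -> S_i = 8.02 + -2.85*i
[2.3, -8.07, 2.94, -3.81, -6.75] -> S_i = Random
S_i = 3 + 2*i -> [3, 5, 7, 9, 11]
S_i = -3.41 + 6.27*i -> [-3.41, 2.86, 9.13, 15.4, 21.67]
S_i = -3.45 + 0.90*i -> [-3.45, -2.55, -1.65, -0.75, 0.15]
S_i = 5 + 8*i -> [5, 13, 21, 29, 37]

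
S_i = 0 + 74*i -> [0, 74, 148, 222, 296]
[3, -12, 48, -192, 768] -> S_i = 3*-4^i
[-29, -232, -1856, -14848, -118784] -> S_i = -29*8^i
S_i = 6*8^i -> [6, 48, 384, 3072, 24576]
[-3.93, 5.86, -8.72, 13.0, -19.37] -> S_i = -3.93*(-1.49)^i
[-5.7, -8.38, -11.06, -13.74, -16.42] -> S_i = -5.70 + -2.68*i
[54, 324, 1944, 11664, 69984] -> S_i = 54*6^i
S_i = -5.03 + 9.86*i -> [-5.03, 4.83, 14.69, 24.55, 34.41]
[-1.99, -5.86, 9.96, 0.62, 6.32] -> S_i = Random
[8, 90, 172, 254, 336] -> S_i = 8 + 82*i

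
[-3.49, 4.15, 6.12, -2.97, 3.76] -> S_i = Random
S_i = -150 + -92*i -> [-150, -242, -334, -426, -518]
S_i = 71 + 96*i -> [71, 167, 263, 359, 455]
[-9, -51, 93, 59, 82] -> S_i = Random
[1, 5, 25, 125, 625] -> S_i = 1*5^i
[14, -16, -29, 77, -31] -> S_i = Random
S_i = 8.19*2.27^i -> [8.19, 18.59, 42.2, 95.8, 217.46]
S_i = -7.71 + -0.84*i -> [-7.71, -8.55, -9.39, -10.23, -11.07]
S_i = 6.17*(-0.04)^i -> [6.17, -0.25, 0.01, -0.0, 0.0]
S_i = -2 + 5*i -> [-2, 3, 8, 13, 18]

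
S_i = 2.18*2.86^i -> [2.18, 6.23, 17.83, 51.0, 145.85]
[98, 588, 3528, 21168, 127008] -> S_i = 98*6^i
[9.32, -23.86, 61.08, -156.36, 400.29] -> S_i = 9.32*(-2.56)^i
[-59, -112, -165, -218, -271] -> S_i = -59 + -53*i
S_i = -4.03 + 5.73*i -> [-4.03, 1.7, 7.43, 13.16, 18.89]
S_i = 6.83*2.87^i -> [6.83, 19.6, 56.26, 161.46, 463.39]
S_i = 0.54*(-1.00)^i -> [0.54, -0.54, 0.54, -0.54, 0.54]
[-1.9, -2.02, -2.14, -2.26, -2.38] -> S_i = -1.90 + -0.12*i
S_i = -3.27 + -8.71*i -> [-3.27, -11.98, -20.69, -29.4, -38.11]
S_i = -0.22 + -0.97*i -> [-0.22, -1.19, -2.16, -3.13, -4.1]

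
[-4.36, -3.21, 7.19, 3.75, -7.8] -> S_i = Random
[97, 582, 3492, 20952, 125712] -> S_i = 97*6^i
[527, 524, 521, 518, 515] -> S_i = 527 + -3*i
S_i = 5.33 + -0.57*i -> [5.33, 4.76, 4.19, 3.62, 3.05]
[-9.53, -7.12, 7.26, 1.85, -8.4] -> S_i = Random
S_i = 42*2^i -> [42, 84, 168, 336, 672]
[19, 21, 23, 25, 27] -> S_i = 19 + 2*i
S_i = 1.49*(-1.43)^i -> [1.49, -2.13, 3.05, -4.36, 6.23]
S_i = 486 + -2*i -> [486, 484, 482, 480, 478]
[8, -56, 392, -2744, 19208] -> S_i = 8*-7^i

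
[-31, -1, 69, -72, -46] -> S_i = Random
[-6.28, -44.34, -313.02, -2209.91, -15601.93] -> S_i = -6.28*7.06^i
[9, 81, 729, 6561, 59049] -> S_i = 9*9^i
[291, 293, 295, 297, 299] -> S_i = 291 + 2*i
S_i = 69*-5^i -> [69, -345, 1725, -8625, 43125]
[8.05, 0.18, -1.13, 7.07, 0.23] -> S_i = Random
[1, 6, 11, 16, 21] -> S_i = 1 + 5*i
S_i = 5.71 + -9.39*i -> [5.71, -3.68, -13.07, -22.46, -31.85]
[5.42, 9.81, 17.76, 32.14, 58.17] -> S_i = 5.42*1.81^i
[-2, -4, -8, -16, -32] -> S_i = -2*2^i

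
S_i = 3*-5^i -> [3, -15, 75, -375, 1875]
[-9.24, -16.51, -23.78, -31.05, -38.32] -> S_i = -9.24 + -7.27*i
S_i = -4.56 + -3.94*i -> [-4.56, -8.5, -12.44, -16.38, -20.32]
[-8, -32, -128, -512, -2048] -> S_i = -8*4^i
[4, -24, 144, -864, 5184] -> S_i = 4*-6^i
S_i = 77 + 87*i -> [77, 164, 251, 338, 425]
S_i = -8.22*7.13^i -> [-8.22, -58.61, -417.88, -2979.48, -21243.69]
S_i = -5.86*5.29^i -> [-5.86, -31.0, -163.99, -867.49, -4589.02]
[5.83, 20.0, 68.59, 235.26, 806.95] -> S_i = 5.83*3.43^i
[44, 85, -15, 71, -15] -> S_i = Random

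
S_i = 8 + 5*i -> [8, 13, 18, 23, 28]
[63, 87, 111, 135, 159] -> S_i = 63 + 24*i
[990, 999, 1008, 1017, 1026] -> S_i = 990 + 9*i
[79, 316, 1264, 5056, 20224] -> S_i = 79*4^i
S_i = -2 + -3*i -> [-2, -5, -8, -11, -14]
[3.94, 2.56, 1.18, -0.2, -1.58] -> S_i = 3.94 + -1.38*i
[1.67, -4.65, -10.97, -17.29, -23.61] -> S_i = 1.67 + -6.32*i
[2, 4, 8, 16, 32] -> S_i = 2*2^i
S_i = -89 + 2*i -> [-89, -87, -85, -83, -81]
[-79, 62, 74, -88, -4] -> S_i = Random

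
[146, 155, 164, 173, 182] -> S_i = 146 + 9*i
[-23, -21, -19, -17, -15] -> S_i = -23 + 2*i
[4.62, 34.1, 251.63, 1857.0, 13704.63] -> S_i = 4.62*7.38^i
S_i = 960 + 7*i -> [960, 967, 974, 981, 988]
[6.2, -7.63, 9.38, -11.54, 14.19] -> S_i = 6.20*(-1.23)^i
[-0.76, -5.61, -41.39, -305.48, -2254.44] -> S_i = -0.76*7.38^i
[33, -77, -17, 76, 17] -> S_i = Random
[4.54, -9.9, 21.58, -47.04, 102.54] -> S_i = 4.54*(-2.18)^i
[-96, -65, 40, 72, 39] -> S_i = Random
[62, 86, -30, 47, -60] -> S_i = Random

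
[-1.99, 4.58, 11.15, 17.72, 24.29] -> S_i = -1.99 + 6.57*i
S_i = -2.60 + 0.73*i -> [-2.6, -1.87, -1.14, -0.41, 0.32]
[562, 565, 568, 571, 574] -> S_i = 562 + 3*i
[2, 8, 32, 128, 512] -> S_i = 2*4^i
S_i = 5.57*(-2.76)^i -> [5.57, -15.37, 42.43, -117.11, 323.22]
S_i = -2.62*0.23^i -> [-2.62, -0.6, -0.14, -0.03, -0.01]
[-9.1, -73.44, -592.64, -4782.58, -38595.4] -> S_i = -9.10*8.07^i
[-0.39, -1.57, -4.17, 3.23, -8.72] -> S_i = Random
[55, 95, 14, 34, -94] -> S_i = Random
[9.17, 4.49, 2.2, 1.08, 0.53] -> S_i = 9.17*0.49^i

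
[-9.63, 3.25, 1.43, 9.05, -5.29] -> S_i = Random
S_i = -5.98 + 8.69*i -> [-5.98, 2.71, 11.4, 20.09, 28.78]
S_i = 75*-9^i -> [75, -675, 6075, -54675, 492075]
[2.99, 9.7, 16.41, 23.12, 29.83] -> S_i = 2.99 + 6.71*i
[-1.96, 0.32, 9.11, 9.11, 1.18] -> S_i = Random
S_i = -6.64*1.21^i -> [-6.64, -8.03, -9.72, -11.76, -14.23]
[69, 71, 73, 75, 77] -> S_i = 69 + 2*i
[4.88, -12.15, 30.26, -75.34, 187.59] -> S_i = 4.88*(-2.49)^i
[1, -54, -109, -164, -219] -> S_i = 1 + -55*i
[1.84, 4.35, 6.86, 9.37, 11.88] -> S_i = 1.84 + 2.51*i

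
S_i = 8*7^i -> [8, 56, 392, 2744, 19208]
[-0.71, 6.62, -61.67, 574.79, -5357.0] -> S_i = -0.71*(-9.32)^i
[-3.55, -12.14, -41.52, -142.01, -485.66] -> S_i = -3.55*3.42^i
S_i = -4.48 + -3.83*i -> [-4.48, -8.31, -12.14, -15.97, -19.8]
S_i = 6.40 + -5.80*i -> [6.4, 0.6, -5.2, -11.0, -16.8]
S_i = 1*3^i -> [1, 3, 9, 27, 81]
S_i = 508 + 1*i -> [508, 509, 510, 511, 512]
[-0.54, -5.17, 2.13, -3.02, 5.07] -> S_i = Random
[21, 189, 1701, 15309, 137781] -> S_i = 21*9^i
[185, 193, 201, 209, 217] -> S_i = 185 + 8*i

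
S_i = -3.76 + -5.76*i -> [-3.76, -9.52, -15.28, -21.04, -26.8]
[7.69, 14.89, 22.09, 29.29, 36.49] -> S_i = 7.69 + 7.20*i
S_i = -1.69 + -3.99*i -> [-1.69, -5.68, -9.67, -13.66, -17.65]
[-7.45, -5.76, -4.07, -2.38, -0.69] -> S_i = -7.45 + 1.69*i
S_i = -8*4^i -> [-8, -32, -128, -512, -2048]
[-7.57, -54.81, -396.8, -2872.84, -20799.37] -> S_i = -7.57*7.24^i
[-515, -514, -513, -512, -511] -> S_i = -515 + 1*i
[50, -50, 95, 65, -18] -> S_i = Random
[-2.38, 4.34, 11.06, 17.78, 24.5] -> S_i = -2.38 + 6.72*i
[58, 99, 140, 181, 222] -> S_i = 58 + 41*i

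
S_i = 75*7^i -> [75, 525, 3675, 25725, 180075]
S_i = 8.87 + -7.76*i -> [8.87, 1.11, -6.65, -14.41, -22.17]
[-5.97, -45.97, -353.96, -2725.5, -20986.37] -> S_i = -5.97*7.70^i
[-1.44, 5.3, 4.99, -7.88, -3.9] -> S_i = Random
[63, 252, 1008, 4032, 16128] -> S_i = 63*4^i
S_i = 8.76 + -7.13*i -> [8.76, 1.63, -5.5, -12.63, -19.76]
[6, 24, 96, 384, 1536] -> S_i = 6*4^i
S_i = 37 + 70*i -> [37, 107, 177, 247, 317]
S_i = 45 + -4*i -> [45, 41, 37, 33, 29]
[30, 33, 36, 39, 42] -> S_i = 30 + 3*i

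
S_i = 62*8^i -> [62, 496, 3968, 31744, 253952]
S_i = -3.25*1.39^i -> [-3.25, -4.52, -6.28, -8.73, -12.13]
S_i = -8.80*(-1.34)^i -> [-8.8, 11.79, -15.8, 21.17, -28.37]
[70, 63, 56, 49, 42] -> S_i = 70 + -7*i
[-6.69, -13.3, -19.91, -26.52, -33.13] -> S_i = -6.69 + -6.61*i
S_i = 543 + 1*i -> [543, 544, 545, 546, 547]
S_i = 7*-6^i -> [7, -42, 252, -1512, 9072]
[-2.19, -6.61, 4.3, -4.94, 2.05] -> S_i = Random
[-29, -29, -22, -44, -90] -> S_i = Random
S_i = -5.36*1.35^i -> [-5.36, -7.24, -9.77, -13.19, -17.8]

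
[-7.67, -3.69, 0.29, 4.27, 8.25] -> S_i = -7.67 + 3.98*i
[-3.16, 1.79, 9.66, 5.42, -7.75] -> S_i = Random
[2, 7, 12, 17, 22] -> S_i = 2 + 5*i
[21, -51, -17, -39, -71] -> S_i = Random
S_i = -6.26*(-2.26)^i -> [-6.26, 14.15, -31.97, 72.26, -163.31]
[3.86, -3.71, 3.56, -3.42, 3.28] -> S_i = 3.86*(-0.96)^i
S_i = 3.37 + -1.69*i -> [3.37, 1.68, -0.01, -1.7, -3.39]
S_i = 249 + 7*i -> [249, 256, 263, 270, 277]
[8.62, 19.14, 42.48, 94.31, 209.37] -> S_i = 8.62*2.22^i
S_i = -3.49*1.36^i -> [-3.49, -4.75, -6.46, -8.78, -11.94]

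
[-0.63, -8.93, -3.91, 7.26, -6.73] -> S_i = Random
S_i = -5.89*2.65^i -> [-5.89, -15.61, -41.36, -109.61, -290.47]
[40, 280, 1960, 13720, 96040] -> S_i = 40*7^i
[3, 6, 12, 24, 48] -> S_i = 3*2^i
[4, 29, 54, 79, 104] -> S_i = 4 + 25*i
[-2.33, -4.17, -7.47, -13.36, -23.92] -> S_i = -2.33*1.79^i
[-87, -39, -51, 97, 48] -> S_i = Random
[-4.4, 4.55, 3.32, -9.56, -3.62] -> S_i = Random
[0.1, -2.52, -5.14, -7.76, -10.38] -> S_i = 0.10 + -2.62*i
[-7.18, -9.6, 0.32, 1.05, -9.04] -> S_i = Random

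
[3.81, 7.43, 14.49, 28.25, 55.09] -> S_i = 3.81*1.95^i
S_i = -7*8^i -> [-7, -56, -448, -3584, -28672]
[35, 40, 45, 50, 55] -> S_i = 35 + 5*i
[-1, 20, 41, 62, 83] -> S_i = -1 + 21*i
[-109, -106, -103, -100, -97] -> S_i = -109 + 3*i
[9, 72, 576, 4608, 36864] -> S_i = 9*8^i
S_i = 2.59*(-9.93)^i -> [2.59, -25.72, 255.39, -2535.99, 25182.38]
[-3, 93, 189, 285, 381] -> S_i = -3 + 96*i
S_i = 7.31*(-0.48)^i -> [7.31, -3.51, 1.68, -0.81, 0.39]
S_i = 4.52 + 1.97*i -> [4.52, 6.49, 8.46, 10.43, 12.4]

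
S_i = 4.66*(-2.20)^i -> [4.66, -10.25, 22.55, -49.62, 109.16]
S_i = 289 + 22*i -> [289, 311, 333, 355, 377]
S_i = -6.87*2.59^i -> [-6.87, -17.79, -46.08, -119.36, -309.14]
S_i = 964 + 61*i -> [964, 1025, 1086, 1147, 1208]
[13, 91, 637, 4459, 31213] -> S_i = 13*7^i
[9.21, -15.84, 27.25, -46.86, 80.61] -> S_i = 9.21*(-1.72)^i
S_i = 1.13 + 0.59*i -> [1.13, 1.72, 2.31, 2.9, 3.49]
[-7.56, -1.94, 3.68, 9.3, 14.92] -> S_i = -7.56 + 5.62*i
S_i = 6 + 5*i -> [6, 11, 16, 21, 26]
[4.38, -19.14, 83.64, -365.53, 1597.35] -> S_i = 4.38*(-4.37)^i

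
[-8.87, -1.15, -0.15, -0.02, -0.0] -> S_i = -8.87*0.13^i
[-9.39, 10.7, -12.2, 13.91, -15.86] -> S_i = -9.39*(-1.14)^i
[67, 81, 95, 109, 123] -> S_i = 67 + 14*i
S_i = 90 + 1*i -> [90, 91, 92, 93, 94]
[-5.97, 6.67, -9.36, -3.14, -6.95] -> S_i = Random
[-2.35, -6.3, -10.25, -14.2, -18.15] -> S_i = -2.35 + -3.95*i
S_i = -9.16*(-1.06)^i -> [-9.16, 9.71, -10.29, 10.91, -11.56]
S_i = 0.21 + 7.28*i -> [0.21, 7.49, 14.77, 22.05, 29.33]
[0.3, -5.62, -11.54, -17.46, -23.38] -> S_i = 0.30 + -5.92*i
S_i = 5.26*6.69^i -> [5.26, 35.19, 235.42, 1574.94, 10536.35]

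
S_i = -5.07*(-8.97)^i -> [-5.07, 45.48, -407.94, 3659.19, -32822.96]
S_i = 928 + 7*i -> [928, 935, 942, 949, 956]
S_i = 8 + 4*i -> [8, 12, 16, 20, 24]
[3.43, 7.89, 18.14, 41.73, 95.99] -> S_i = 3.43*2.30^i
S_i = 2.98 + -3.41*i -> [2.98, -0.43, -3.84, -7.25, -10.66]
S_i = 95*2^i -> [95, 190, 380, 760, 1520]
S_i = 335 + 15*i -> [335, 350, 365, 380, 395]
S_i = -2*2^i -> [-2, -4, -8, -16, -32]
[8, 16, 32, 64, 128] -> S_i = 8*2^i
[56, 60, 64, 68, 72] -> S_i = 56 + 4*i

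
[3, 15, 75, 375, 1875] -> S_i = 3*5^i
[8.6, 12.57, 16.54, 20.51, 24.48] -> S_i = 8.60 + 3.97*i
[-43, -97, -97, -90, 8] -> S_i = Random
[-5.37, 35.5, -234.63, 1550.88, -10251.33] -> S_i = -5.37*(-6.61)^i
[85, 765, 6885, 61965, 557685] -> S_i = 85*9^i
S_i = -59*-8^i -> [-59, 472, -3776, 30208, -241664]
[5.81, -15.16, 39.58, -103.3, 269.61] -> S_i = 5.81*(-2.61)^i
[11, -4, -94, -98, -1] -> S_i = Random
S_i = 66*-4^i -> [66, -264, 1056, -4224, 16896]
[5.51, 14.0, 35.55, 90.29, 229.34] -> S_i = 5.51*2.54^i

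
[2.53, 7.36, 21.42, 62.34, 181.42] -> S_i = 2.53*2.91^i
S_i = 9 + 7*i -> [9, 16, 23, 30, 37]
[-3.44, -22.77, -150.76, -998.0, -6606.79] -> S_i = -3.44*6.62^i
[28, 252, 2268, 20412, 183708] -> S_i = 28*9^i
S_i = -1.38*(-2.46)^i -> [-1.38, 3.39, -8.35, 20.54, -50.54]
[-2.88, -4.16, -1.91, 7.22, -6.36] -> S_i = Random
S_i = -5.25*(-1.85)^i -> [-5.25, 9.71, -17.97, 33.24, -61.5]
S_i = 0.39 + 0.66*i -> [0.39, 1.05, 1.71, 2.37, 3.03]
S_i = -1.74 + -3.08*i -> [-1.74, -4.82, -7.9, -10.98, -14.06]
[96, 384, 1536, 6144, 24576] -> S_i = 96*4^i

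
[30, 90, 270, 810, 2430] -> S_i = 30*3^i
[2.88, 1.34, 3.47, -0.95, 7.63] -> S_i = Random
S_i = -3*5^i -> [-3, -15, -75, -375, -1875]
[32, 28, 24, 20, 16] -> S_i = 32 + -4*i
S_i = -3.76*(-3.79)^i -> [-3.76, 14.25, -54.01, 204.69, -775.79]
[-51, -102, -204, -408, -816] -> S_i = -51*2^i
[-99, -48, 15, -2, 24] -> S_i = Random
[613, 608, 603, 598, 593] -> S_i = 613 + -5*i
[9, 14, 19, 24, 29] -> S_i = 9 + 5*i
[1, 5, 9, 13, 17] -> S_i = 1 + 4*i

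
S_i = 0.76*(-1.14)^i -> [0.76, -0.87, 0.99, -1.13, 1.28]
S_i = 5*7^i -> [5, 35, 245, 1715, 12005]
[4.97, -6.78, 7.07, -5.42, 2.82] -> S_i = Random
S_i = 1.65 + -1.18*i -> [1.65, 0.47, -0.71, -1.89, -3.07]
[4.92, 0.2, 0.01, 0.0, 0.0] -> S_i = 4.92*0.04^i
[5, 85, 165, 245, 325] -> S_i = 5 + 80*i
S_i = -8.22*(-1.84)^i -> [-8.22, 15.12, -27.83, 51.21, -94.22]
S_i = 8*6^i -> [8, 48, 288, 1728, 10368]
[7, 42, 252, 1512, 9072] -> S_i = 7*6^i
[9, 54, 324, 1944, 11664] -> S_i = 9*6^i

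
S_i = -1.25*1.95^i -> [-1.25, -2.44, -4.75, -9.27, -18.07]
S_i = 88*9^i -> [88, 792, 7128, 64152, 577368]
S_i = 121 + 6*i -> [121, 127, 133, 139, 145]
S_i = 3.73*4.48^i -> [3.73, 16.71, 74.86, 335.38, 1502.52]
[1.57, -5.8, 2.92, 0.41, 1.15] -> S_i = Random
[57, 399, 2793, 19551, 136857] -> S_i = 57*7^i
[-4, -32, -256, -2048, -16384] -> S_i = -4*8^i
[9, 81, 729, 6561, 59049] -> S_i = 9*9^i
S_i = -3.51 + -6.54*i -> [-3.51, -10.05, -16.59, -23.13, -29.67]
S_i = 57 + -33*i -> [57, 24, -9, -42, -75]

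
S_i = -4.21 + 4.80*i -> [-4.21, 0.59, 5.39, 10.19, 14.99]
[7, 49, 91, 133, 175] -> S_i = 7 + 42*i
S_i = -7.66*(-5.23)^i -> [-7.66, 40.06, -209.52, 1095.81, -5731.07]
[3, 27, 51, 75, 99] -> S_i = 3 + 24*i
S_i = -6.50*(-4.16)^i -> [-6.5, 27.04, -112.49, 467.94, -1946.64]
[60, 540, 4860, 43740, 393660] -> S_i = 60*9^i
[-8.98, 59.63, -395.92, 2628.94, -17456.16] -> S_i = -8.98*(-6.64)^i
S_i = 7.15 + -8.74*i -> [7.15, -1.59, -10.33, -19.07, -27.81]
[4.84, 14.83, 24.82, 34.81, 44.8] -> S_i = 4.84 + 9.99*i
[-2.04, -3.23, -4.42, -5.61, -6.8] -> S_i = -2.04 + -1.19*i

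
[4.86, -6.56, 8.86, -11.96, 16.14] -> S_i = 4.86*(-1.35)^i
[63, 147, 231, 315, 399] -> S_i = 63 + 84*i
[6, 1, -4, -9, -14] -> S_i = 6 + -5*i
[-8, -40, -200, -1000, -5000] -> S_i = -8*5^i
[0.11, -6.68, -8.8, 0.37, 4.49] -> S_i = Random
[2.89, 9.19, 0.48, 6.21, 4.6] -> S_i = Random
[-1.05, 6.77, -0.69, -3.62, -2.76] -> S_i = Random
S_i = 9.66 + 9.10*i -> [9.66, 18.76, 27.86, 36.96, 46.06]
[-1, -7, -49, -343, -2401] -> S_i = -1*7^i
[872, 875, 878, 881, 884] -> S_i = 872 + 3*i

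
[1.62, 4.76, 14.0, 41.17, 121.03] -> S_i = 1.62*2.94^i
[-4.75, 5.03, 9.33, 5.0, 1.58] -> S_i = Random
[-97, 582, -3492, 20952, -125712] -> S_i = -97*-6^i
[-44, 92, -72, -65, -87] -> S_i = Random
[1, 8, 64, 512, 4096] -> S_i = 1*8^i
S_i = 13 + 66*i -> [13, 79, 145, 211, 277]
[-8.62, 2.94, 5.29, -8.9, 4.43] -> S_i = Random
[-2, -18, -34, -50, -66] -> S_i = -2 + -16*i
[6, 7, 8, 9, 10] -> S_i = 6 + 1*i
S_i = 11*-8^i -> [11, -88, 704, -5632, 45056]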